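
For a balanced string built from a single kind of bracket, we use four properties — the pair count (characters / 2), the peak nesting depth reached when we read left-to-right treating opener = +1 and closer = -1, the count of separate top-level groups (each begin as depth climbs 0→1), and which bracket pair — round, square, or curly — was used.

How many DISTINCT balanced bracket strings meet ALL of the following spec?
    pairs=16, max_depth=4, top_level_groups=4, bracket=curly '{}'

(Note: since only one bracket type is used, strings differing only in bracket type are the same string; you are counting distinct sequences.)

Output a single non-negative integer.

Answer: 1205011

Derivation:
Spec: pairs=16 depth=4 groups=4
Count(depth <= 4) = 1435667
Count(depth <= 3) = 230656
Count(depth == 4) = 1435667 - 230656 = 1205011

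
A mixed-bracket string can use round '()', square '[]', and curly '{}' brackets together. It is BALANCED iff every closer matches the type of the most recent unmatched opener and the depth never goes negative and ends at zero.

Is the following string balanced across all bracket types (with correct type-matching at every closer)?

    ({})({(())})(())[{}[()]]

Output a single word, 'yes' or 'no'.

pos 0: push '('; stack = (
pos 1: push '{'; stack = ({
pos 2: '}' matches '{'; pop; stack = (
pos 3: ')' matches '('; pop; stack = (empty)
pos 4: push '('; stack = (
pos 5: push '{'; stack = ({
pos 6: push '('; stack = ({(
pos 7: push '('; stack = ({((
pos 8: ')' matches '('; pop; stack = ({(
pos 9: ')' matches '('; pop; stack = ({
pos 10: '}' matches '{'; pop; stack = (
pos 11: ')' matches '('; pop; stack = (empty)
pos 12: push '('; stack = (
pos 13: push '('; stack = ((
pos 14: ')' matches '('; pop; stack = (
pos 15: ')' matches '('; pop; stack = (empty)
pos 16: push '['; stack = [
pos 17: push '{'; stack = [{
pos 18: '}' matches '{'; pop; stack = [
pos 19: push '['; stack = [[
pos 20: push '('; stack = [[(
pos 21: ')' matches '('; pop; stack = [[
pos 22: ']' matches '['; pop; stack = [
pos 23: ']' matches '['; pop; stack = (empty)
end: stack empty → VALID
Verdict: properly nested → yes

Answer: yes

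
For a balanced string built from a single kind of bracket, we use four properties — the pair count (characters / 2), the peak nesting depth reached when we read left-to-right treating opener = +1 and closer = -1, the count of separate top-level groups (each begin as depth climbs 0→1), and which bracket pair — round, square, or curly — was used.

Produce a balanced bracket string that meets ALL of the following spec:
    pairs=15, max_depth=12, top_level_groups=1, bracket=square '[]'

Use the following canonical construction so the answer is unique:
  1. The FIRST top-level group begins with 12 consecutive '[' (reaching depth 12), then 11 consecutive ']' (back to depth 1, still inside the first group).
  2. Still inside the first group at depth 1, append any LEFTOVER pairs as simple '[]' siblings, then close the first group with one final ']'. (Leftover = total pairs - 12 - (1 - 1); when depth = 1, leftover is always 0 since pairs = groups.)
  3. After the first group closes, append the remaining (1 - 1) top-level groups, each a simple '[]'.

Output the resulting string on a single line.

Spec: pairs=15 depth=12 groups=1
Leftover pairs = 15 - 12 - (1-1) = 3
First group: deep chain of depth 12 + 3 sibling pairs
Remaining 0 groups: simple '[]' each

Answer: [[[[[[[[[[[[]]]]]]]]]]][][][]]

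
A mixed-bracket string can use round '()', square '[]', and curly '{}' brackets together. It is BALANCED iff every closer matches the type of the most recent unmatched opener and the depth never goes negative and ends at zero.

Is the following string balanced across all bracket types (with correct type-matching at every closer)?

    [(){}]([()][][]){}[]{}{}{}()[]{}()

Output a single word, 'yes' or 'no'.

pos 0: push '['; stack = [
pos 1: push '('; stack = [(
pos 2: ')' matches '('; pop; stack = [
pos 3: push '{'; stack = [{
pos 4: '}' matches '{'; pop; stack = [
pos 5: ']' matches '['; pop; stack = (empty)
pos 6: push '('; stack = (
pos 7: push '['; stack = ([
pos 8: push '('; stack = ([(
pos 9: ')' matches '('; pop; stack = ([
pos 10: ']' matches '['; pop; stack = (
pos 11: push '['; stack = ([
pos 12: ']' matches '['; pop; stack = (
pos 13: push '['; stack = ([
pos 14: ']' matches '['; pop; stack = (
pos 15: ')' matches '('; pop; stack = (empty)
pos 16: push '{'; stack = {
pos 17: '}' matches '{'; pop; stack = (empty)
pos 18: push '['; stack = [
pos 19: ']' matches '['; pop; stack = (empty)
pos 20: push '{'; stack = {
pos 21: '}' matches '{'; pop; stack = (empty)
pos 22: push '{'; stack = {
pos 23: '}' matches '{'; pop; stack = (empty)
pos 24: push '{'; stack = {
pos 25: '}' matches '{'; pop; stack = (empty)
pos 26: push '('; stack = (
pos 27: ')' matches '('; pop; stack = (empty)
pos 28: push '['; stack = [
pos 29: ']' matches '['; pop; stack = (empty)
pos 30: push '{'; stack = {
pos 31: '}' matches '{'; pop; stack = (empty)
pos 32: push '('; stack = (
pos 33: ')' matches '('; pop; stack = (empty)
end: stack empty → VALID
Verdict: properly nested → yes

Answer: yes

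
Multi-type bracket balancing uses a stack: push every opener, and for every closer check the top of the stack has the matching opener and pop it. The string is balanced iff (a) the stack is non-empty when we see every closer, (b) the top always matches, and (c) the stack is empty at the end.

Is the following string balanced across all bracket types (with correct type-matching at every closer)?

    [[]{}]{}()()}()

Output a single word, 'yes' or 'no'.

Answer: no

Derivation:
pos 0: push '['; stack = [
pos 1: push '['; stack = [[
pos 2: ']' matches '['; pop; stack = [
pos 3: push '{'; stack = [{
pos 4: '}' matches '{'; pop; stack = [
pos 5: ']' matches '['; pop; stack = (empty)
pos 6: push '{'; stack = {
pos 7: '}' matches '{'; pop; stack = (empty)
pos 8: push '('; stack = (
pos 9: ')' matches '('; pop; stack = (empty)
pos 10: push '('; stack = (
pos 11: ')' matches '('; pop; stack = (empty)
pos 12: saw closer '}' but stack is empty → INVALID
Verdict: unmatched closer '}' at position 12 → no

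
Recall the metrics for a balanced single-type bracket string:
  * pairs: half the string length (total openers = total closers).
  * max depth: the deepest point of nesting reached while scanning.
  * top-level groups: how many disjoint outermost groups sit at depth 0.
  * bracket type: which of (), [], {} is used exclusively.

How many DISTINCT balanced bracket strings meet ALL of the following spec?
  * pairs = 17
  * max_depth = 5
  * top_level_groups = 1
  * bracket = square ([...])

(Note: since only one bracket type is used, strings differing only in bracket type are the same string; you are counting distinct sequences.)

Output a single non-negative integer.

Spec: pairs=17 depth=5 groups=1
Count(depth <= 5) = 7174454
Count(depth <= 4) = 1346269
Count(depth == 5) = 7174454 - 1346269 = 5828185

Answer: 5828185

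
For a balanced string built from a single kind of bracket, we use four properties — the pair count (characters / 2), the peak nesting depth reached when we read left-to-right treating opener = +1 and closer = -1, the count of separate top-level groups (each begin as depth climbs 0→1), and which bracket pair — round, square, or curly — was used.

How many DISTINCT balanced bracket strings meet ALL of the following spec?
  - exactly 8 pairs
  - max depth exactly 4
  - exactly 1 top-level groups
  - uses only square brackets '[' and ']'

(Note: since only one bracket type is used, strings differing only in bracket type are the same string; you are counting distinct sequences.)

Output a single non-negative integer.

Spec: pairs=8 depth=4 groups=1
Count(depth <= 4) = 233
Count(depth <= 3) = 64
Count(depth == 4) = 233 - 64 = 169

Answer: 169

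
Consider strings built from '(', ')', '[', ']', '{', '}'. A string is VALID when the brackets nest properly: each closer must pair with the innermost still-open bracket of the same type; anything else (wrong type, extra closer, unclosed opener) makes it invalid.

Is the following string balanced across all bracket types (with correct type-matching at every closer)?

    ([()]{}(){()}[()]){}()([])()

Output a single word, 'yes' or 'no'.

Answer: yes

Derivation:
pos 0: push '('; stack = (
pos 1: push '['; stack = ([
pos 2: push '('; stack = ([(
pos 3: ')' matches '('; pop; stack = ([
pos 4: ']' matches '['; pop; stack = (
pos 5: push '{'; stack = ({
pos 6: '}' matches '{'; pop; stack = (
pos 7: push '('; stack = ((
pos 8: ')' matches '('; pop; stack = (
pos 9: push '{'; stack = ({
pos 10: push '('; stack = ({(
pos 11: ')' matches '('; pop; stack = ({
pos 12: '}' matches '{'; pop; stack = (
pos 13: push '['; stack = ([
pos 14: push '('; stack = ([(
pos 15: ')' matches '('; pop; stack = ([
pos 16: ']' matches '['; pop; stack = (
pos 17: ')' matches '('; pop; stack = (empty)
pos 18: push '{'; stack = {
pos 19: '}' matches '{'; pop; stack = (empty)
pos 20: push '('; stack = (
pos 21: ')' matches '('; pop; stack = (empty)
pos 22: push '('; stack = (
pos 23: push '['; stack = ([
pos 24: ']' matches '['; pop; stack = (
pos 25: ')' matches '('; pop; stack = (empty)
pos 26: push '('; stack = (
pos 27: ')' matches '('; pop; stack = (empty)
end: stack empty → VALID
Verdict: properly nested → yes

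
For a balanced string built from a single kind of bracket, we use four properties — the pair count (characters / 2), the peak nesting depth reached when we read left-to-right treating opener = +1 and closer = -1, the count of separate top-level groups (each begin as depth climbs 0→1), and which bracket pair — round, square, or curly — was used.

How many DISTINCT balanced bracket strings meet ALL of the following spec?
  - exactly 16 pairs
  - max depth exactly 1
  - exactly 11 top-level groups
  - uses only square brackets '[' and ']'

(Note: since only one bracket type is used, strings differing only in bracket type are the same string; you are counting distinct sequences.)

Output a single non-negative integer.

Spec: pairs=16 depth=1 groups=11
Count(depth <= 1) = 0
Count(depth <= 0) = 0
Count(depth == 1) = 0 - 0 = 0

Answer: 0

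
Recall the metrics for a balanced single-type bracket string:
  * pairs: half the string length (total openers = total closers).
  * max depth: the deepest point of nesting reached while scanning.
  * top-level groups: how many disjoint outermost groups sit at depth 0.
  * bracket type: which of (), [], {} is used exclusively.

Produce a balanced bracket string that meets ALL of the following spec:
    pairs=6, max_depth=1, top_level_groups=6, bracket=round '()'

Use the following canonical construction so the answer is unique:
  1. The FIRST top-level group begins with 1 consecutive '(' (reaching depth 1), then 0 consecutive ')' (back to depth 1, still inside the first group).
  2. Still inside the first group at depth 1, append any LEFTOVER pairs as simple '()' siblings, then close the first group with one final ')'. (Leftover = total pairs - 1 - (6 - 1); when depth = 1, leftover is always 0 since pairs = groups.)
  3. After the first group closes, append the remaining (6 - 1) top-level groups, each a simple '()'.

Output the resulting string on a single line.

Spec: pairs=6 depth=1 groups=6
Leftover pairs = 6 - 1 - (6-1) = 0
First group: deep chain of depth 1 + 0 sibling pairs
Remaining 5 groups: simple '()' each

Answer: ()()()()()()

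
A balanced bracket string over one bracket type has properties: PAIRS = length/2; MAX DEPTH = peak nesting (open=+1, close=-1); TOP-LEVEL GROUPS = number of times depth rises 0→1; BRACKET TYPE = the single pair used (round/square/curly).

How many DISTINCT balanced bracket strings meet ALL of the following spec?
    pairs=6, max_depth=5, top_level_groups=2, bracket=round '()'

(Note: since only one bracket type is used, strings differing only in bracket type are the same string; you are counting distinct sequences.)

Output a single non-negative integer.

Spec: pairs=6 depth=5 groups=2
Count(depth <= 5) = 42
Count(depth <= 4) = 40
Count(depth == 5) = 42 - 40 = 2

Answer: 2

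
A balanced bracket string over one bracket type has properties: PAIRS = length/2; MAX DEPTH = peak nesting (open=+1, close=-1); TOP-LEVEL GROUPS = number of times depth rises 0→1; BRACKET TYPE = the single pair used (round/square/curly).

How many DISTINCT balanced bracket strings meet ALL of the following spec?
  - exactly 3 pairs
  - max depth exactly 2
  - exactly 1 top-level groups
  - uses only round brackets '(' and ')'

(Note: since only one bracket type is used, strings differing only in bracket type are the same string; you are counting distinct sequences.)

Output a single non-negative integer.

Spec: pairs=3 depth=2 groups=1
Count(depth <= 2) = 1
Count(depth <= 1) = 0
Count(depth == 2) = 1 - 0 = 1

Answer: 1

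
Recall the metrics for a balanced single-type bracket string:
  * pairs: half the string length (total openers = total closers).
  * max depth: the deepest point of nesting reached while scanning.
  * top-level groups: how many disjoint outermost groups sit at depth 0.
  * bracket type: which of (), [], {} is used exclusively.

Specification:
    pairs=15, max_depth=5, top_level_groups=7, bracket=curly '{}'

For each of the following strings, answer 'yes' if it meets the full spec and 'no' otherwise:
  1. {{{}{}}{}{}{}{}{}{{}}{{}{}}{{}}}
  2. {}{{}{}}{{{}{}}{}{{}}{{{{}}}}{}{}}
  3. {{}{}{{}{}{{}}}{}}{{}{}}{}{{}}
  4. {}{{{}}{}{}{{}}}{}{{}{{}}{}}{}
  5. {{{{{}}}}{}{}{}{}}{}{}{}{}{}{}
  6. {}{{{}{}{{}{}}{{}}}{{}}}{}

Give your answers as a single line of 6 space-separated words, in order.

String 1 '{{{}{}}{}{}{}{}{}{{}}{{}{}}{{}}}': depth seq [1 2 3 2 3 2 1 2 1 2 1 2 1 2 1 2 1 2 3 2 1 2 3 2 3 2 1 2 3 2 1 0]
  -> pairs=16 depth=3 groups=1 -> no
String 2 '{}{{}{}}{{{}{}}{}{{}}{{{{}}}}{}{}}': depth seq [1 0 1 2 1 2 1 0 1 2 3 2 3 2 1 2 1 2 3 2 1 2 3 4 5 4 3 2 1 2 1 2 1 0]
  -> pairs=17 depth=5 groups=3 -> no
String 3 '{{}{}{{}{}{{}}}{}}{{}{}}{}{{}}': depth seq [1 2 1 2 1 2 3 2 3 2 3 4 3 2 1 2 1 0 1 2 1 2 1 0 1 0 1 2 1 0]
  -> pairs=15 depth=4 groups=4 -> no
String 4 '{}{{{}}{}{}{{}}}{}{{}{{}}{}}{}': depth seq [1 0 1 2 3 2 1 2 1 2 1 2 3 2 1 0 1 0 1 2 1 2 3 2 1 2 1 0 1 0]
  -> pairs=15 depth=3 groups=5 -> no
String 5 '{{{{{}}}}{}{}{}{}}{}{}{}{}{}{}': depth seq [1 2 3 4 5 4 3 2 1 2 1 2 1 2 1 2 1 0 1 0 1 0 1 0 1 0 1 0 1 0]
  -> pairs=15 depth=5 groups=7 -> yes
String 6 '{}{{{}{}{{}{}}{{}}}{{}}}{}': depth seq [1 0 1 2 3 2 3 2 3 4 3 4 3 2 3 4 3 2 1 2 3 2 1 0 1 0]
  -> pairs=13 depth=4 groups=3 -> no

Answer: no no no no yes no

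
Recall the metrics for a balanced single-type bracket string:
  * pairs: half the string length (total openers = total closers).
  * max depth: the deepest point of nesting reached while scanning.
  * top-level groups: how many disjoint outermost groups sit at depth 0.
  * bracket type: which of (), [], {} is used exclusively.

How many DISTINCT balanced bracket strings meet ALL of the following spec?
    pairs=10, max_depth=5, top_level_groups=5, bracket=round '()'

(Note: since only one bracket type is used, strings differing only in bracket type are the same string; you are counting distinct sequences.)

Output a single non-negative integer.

Spec: pairs=10 depth=5 groups=5
Count(depth <= 5) = 996
Count(depth <= 4) = 941
Count(depth == 5) = 996 - 941 = 55

Answer: 55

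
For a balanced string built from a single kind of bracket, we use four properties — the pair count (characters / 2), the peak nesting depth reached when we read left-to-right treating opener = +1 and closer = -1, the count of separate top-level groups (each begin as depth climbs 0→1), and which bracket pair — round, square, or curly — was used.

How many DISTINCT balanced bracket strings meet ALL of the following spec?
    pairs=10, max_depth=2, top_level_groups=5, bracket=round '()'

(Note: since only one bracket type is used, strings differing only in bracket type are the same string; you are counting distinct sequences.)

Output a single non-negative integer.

Spec: pairs=10 depth=2 groups=5
Count(depth <= 2) = 126
Count(depth <= 1) = 0
Count(depth == 2) = 126 - 0 = 126

Answer: 126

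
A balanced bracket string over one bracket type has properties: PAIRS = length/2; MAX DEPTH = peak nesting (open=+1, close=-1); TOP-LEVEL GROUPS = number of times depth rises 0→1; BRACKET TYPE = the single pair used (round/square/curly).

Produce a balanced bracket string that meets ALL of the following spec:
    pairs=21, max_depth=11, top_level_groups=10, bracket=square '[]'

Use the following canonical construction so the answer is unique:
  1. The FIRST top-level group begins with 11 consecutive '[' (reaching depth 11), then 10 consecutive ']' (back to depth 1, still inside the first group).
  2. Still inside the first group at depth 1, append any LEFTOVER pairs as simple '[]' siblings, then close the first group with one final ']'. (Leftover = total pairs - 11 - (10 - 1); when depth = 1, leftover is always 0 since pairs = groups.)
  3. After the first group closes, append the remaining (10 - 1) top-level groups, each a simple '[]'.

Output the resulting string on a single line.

Answer: [[[[[[[[[[[]]]]]]]]]][]][][][][][][][][][]

Derivation:
Spec: pairs=21 depth=11 groups=10
Leftover pairs = 21 - 11 - (10-1) = 1
First group: deep chain of depth 11 + 1 sibling pairs
Remaining 9 groups: simple '[]' each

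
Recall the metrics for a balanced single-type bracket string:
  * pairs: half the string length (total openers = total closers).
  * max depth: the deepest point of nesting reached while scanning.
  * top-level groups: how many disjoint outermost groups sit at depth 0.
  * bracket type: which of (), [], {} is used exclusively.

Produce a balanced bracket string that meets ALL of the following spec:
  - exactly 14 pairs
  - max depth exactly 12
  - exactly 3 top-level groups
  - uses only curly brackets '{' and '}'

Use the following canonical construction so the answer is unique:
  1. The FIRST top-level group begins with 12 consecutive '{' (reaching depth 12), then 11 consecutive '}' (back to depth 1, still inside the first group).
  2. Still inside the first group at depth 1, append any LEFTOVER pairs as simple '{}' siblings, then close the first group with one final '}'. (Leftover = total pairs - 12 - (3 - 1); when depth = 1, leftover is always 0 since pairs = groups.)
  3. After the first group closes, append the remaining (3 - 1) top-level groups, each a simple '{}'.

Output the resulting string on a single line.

Answer: {{{{{{{{{{{{}}}}}}}}}}}}{}{}

Derivation:
Spec: pairs=14 depth=12 groups=3
Leftover pairs = 14 - 12 - (3-1) = 0
First group: deep chain of depth 12 + 0 sibling pairs
Remaining 2 groups: simple '{}' each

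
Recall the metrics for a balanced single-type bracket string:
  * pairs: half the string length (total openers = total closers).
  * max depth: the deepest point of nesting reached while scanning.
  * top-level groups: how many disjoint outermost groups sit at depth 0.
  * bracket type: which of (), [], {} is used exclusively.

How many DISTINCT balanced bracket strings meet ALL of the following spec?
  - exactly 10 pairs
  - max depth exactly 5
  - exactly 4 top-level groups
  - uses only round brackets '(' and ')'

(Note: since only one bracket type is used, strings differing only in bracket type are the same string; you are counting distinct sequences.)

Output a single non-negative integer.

Answer: 252

Derivation:
Spec: pairs=10 depth=5 groups=4
Count(depth <= 5) = 1950
Count(depth <= 4) = 1698
Count(depth == 5) = 1950 - 1698 = 252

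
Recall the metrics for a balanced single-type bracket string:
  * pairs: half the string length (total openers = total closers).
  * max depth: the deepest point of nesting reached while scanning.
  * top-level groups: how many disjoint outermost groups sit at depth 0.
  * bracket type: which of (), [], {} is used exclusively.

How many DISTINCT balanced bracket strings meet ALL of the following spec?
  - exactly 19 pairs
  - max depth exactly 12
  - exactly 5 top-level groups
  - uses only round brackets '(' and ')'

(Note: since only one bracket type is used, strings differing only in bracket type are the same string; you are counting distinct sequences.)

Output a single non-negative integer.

Answer: 17835

Derivation:
Spec: pairs=19 depth=12 groups=5
Count(depth <= 12) = 124059835
Count(depth <= 11) = 124042000
Count(depth == 12) = 124059835 - 124042000 = 17835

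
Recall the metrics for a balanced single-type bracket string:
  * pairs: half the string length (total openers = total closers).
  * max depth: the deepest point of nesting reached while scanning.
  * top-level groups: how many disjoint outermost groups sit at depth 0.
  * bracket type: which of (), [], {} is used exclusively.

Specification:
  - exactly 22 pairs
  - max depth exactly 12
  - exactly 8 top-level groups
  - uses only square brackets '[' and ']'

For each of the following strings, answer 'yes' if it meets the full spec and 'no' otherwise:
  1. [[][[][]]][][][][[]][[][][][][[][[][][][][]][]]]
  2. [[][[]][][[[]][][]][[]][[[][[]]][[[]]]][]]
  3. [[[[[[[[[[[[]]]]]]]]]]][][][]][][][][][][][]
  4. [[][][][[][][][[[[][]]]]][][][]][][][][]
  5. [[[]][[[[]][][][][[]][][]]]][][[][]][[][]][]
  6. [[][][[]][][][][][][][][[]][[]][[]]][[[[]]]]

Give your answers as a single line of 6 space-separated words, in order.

Answer: no no yes no no no

Derivation:
String 1 '[[][[][]]][][][][[]][[][][][][[][[][][][][]][]]]': depth seq [1 2 1 2 3 2 3 2 1 0 1 0 1 0 1 0 1 2 1 0 1 2 1 2 1 2 1 2 1 2 3 2 3 4 3 4 3 4 3 4 3 4 3 2 3 2 1 0]
  -> pairs=24 depth=4 groups=6 -> no
String 2 '[[][[]][][[[]][][]][[]][[[][[]]][[[]]]][]]': depth seq [1 2 1 2 3 2 1 2 1 2 3 4 3 2 3 2 3 2 1 2 3 2 1 2 3 4 3 4 5 4 3 2 3 4 5 4 3 2 1 2 1 0]
  -> pairs=21 depth=5 groups=1 -> no
String 3 '[[[[[[[[[[[[]]]]]]]]]]][][][]][][][][][][][]': depth seq [1 2 3 4 5 6 7 8 9 10 11 12 11 10 9 8 7 6 5 4 3 2 1 2 1 2 1 2 1 0 1 0 1 0 1 0 1 0 1 0 1 0 1 0]
  -> pairs=22 depth=12 groups=8 -> yes
String 4 '[[][][][[][][][[[[][]]]]][][][]][][][][]': depth seq [1 2 1 2 1 2 1 2 3 2 3 2 3 2 3 4 5 6 5 6 5 4 3 2 1 2 1 2 1 2 1 0 1 0 1 0 1 0 1 0]
  -> pairs=20 depth=6 groups=5 -> no
String 5 '[[[]][[[[]][][][][[]][][]]]][][[][]][[][]][]': depth seq [1 2 3 2 1 2 3 4 5 4 3 4 3 4 3 4 3 4 5 4 3 4 3 4 3 2 1 0 1 0 1 2 1 2 1 0 1 2 1 2 1 0 1 0]
  -> pairs=22 depth=5 groups=5 -> no
String 6 '[[][][[]][][][][][][][][[]][[]][[]]][[[[]]]]': depth seq [1 2 1 2 1 2 3 2 1 2 1 2 1 2 1 2 1 2 1 2 1 2 1 2 3 2 1 2 3 2 1 2 3 2 1 0 1 2 3 4 3 2 1 0]
  -> pairs=22 depth=4 groups=2 -> no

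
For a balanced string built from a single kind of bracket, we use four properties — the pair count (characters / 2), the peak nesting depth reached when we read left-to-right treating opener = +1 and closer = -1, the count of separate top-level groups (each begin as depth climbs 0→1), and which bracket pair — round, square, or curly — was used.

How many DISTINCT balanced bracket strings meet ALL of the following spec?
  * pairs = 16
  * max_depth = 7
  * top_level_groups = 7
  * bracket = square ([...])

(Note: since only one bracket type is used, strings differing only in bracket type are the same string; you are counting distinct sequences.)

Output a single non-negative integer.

Spec: pairs=16 depth=7 groups=7
Count(depth <= 7) = 570430
Count(depth <= 6) = 561561
Count(depth == 7) = 570430 - 561561 = 8869

Answer: 8869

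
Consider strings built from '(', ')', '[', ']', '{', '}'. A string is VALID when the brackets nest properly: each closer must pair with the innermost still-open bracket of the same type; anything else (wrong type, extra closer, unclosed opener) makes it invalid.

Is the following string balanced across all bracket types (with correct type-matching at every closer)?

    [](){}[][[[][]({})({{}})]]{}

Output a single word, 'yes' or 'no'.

Answer: yes

Derivation:
pos 0: push '['; stack = [
pos 1: ']' matches '['; pop; stack = (empty)
pos 2: push '('; stack = (
pos 3: ')' matches '('; pop; stack = (empty)
pos 4: push '{'; stack = {
pos 5: '}' matches '{'; pop; stack = (empty)
pos 6: push '['; stack = [
pos 7: ']' matches '['; pop; stack = (empty)
pos 8: push '['; stack = [
pos 9: push '['; stack = [[
pos 10: push '['; stack = [[[
pos 11: ']' matches '['; pop; stack = [[
pos 12: push '['; stack = [[[
pos 13: ']' matches '['; pop; stack = [[
pos 14: push '('; stack = [[(
pos 15: push '{'; stack = [[({
pos 16: '}' matches '{'; pop; stack = [[(
pos 17: ')' matches '('; pop; stack = [[
pos 18: push '('; stack = [[(
pos 19: push '{'; stack = [[({
pos 20: push '{'; stack = [[({{
pos 21: '}' matches '{'; pop; stack = [[({
pos 22: '}' matches '{'; pop; stack = [[(
pos 23: ')' matches '('; pop; stack = [[
pos 24: ']' matches '['; pop; stack = [
pos 25: ']' matches '['; pop; stack = (empty)
pos 26: push '{'; stack = {
pos 27: '}' matches '{'; pop; stack = (empty)
end: stack empty → VALID
Verdict: properly nested → yes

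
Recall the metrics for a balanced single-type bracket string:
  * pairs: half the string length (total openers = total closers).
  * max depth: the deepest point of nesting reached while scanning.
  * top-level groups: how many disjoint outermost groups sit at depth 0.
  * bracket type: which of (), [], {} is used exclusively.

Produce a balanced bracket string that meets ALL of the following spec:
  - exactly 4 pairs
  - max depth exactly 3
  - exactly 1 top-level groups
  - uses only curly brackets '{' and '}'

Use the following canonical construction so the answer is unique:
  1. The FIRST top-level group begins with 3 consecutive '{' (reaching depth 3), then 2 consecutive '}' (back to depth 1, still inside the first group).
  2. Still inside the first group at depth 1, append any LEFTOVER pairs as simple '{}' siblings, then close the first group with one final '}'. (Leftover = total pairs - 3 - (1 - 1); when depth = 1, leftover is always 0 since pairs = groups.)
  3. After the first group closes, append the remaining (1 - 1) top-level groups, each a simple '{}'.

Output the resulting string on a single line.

Spec: pairs=4 depth=3 groups=1
Leftover pairs = 4 - 3 - (1-1) = 1
First group: deep chain of depth 3 + 1 sibling pairs
Remaining 0 groups: simple '{}' each

Answer: {{{}}{}}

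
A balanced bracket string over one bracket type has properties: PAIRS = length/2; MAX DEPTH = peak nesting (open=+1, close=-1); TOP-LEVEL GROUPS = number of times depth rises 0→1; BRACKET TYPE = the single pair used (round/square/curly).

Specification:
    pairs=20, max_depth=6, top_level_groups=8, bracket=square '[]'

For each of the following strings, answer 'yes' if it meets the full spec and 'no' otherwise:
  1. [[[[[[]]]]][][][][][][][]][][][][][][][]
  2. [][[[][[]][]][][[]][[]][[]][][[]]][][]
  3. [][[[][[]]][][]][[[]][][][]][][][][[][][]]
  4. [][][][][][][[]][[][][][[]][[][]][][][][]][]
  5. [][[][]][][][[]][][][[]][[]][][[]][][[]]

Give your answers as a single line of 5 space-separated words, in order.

Answer: yes no no no no

Derivation:
String 1 '[[[[[[]]]]][][][][][][][]][][][][][][][]': depth seq [1 2 3 4 5 6 5 4 3 2 1 2 1 2 1 2 1 2 1 2 1 2 1 2 1 0 1 0 1 0 1 0 1 0 1 0 1 0 1 0]
  -> pairs=20 depth=6 groups=8 -> yes
String 2 '[][[[][[]][]][][[]][[]][[]][][[]]][][]': depth seq [1 0 1 2 3 2 3 4 3 2 3 2 1 2 1 2 3 2 1 2 3 2 1 2 3 2 1 2 1 2 3 2 1 0 1 0 1 0]
  -> pairs=19 depth=4 groups=4 -> no
String 3 '[][[[][[]]][][]][[[]][][][]][][][][[][][]]': depth seq [1 0 1 2 3 2 3 4 3 2 1 2 1 2 1 0 1 2 3 2 1 2 1 2 1 2 1 0 1 0 1 0 1 0 1 2 1 2 1 2 1 0]
  -> pairs=21 depth=4 groups=7 -> no
String 4 '[][][][][][][[]][[][][][[]][[][]][][][][]][]': depth seq [1 0 1 0 1 0 1 0 1 0 1 0 1 2 1 0 1 2 1 2 1 2 1 2 3 2 1 2 3 2 3 2 1 2 1 2 1 2 1 2 1 0 1 0]
  -> pairs=22 depth=3 groups=9 -> no
String 5 '[][[][]][][][[]][][][[]][[]][][[]][][[]]': depth seq [1 0 1 2 1 2 1 0 1 0 1 0 1 2 1 0 1 0 1 0 1 2 1 0 1 2 1 0 1 0 1 2 1 0 1 0 1 2 1 0]
  -> pairs=20 depth=2 groups=13 -> no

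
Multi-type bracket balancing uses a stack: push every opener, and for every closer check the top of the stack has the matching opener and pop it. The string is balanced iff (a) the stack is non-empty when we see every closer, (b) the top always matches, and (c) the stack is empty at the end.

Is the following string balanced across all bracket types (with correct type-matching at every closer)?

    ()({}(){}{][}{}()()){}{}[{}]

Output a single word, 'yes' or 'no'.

pos 0: push '('; stack = (
pos 1: ')' matches '('; pop; stack = (empty)
pos 2: push '('; stack = (
pos 3: push '{'; stack = ({
pos 4: '}' matches '{'; pop; stack = (
pos 5: push '('; stack = ((
pos 6: ')' matches '('; pop; stack = (
pos 7: push '{'; stack = ({
pos 8: '}' matches '{'; pop; stack = (
pos 9: push '{'; stack = ({
pos 10: saw closer ']' but top of stack is '{' (expected '}') → INVALID
Verdict: type mismatch at position 10: ']' closes '{' → no

Answer: no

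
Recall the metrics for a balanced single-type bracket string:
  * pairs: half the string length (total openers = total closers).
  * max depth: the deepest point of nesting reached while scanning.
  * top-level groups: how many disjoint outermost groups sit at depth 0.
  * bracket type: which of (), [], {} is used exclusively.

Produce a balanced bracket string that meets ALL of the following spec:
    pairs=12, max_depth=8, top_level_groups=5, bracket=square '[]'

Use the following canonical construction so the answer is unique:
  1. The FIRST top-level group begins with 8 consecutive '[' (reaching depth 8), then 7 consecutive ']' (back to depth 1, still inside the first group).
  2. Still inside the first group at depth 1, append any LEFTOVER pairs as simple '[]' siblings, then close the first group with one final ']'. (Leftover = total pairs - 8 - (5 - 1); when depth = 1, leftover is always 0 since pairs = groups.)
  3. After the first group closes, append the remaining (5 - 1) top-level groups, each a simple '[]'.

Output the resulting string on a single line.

Answer: [[[[[[[[]]]]]]]][][][][]

Derivation:
Spec: pairs=12 depth=8 groups=5
Leftover pairs = 12 - 8 - (5-1) = 0
First group: deep chain of depth 8 + 0 sibling pairs
Remaining 4 groups: simple '[]' each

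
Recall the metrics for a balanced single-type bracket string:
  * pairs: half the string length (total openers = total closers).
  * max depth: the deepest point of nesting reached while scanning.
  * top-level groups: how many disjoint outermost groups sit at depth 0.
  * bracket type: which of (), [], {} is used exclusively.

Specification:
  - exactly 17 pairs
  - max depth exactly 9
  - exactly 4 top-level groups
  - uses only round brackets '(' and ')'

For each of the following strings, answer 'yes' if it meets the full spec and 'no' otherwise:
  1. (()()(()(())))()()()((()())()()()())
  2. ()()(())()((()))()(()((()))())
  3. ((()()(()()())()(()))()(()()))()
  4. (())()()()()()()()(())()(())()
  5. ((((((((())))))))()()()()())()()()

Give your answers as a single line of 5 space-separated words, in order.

Answer: no no no no yes

Derivation:
String 1 '(()()(()(())))()()()((()())()()()())': depth seq [1 2 1 2 1 2 3 2 3 4 3 2 1 0 1 0 1 0 1 0 1 2 3 2 3 2 1 2 1 2 1 2 1 2 1 0]
  -> pairs=18 depth=4 groups=5 -> no
String 2 '()()(())()((()))()(()((()))())': depth seq [1 0 1 0 1 2 1 0 1 0 1 2 3 2 1 0 1 0 1 2 1 2 3 4 3 2 1 2 1 0]
  -> pairs=15 depth=4 groups=7 -> no
String 3 '((()()(()()())()(()))()(()()))()': depth seq [1 2 3 2 3 2 3 4 3 4 3 4 3 2 3 2 3 4 3 2 1 2 1 2 3 2 3 2 1 0 1 0]
  -> pairs=16 depth=4 groups=2 -> no
String 4 '(())()()()()()()()(())()(())()': depth seq [1 2 1 0 1 0 1 0 1 0 1 0 1 0 1 0 1 0 1 2 1 0 1 0 1 2 1 0 1 0]
  -> pairs=15 depth=2 groups=12 -> no
String 5 '((((((((())))))))()()()()())()()()': depth seq [1 2 3 4 5 6 7 8 9 8 7 6 5 4 3 2 1 2 1 2 1 2 1 2 1 2 1 0 1 0 1 0 1 0]
  -> pairs=17 depth=9 groups=4 -> yes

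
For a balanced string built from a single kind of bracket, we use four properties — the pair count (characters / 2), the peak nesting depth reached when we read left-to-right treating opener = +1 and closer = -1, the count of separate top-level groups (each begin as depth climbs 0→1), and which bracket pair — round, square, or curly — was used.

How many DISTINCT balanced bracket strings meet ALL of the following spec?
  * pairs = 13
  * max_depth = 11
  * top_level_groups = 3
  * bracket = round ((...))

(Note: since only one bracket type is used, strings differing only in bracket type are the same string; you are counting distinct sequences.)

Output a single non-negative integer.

Spec: pairs=13 depth=11 groups=3
Count(depth <= 11) = 149226
Count(depth <= 10) = 149223
Count(depth == 11) = 149226 - 149223 = 3

Answer: 3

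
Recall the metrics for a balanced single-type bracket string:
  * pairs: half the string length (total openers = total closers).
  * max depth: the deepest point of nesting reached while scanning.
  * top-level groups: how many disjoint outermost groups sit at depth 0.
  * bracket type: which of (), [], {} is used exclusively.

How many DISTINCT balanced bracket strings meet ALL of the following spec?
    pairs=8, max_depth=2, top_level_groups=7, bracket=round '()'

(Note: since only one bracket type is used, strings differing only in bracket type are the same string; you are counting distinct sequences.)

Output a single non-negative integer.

Spec: pairs=8 depth=2 groups=7
Count(depth <= 2) = 7
Count(depth <= 1) = 0
Count(depth == 2) = 7 - 0 = 7

Answer: 7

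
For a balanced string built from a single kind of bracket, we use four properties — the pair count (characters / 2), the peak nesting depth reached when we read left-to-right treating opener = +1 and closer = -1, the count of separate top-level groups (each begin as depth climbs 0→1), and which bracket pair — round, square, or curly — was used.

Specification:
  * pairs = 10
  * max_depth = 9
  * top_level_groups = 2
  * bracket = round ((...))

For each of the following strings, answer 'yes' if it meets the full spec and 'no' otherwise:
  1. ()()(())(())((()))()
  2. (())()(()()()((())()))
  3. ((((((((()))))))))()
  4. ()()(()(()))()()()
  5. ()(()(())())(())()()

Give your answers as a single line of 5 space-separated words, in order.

String 1 '()()(())(())((()))()': depth seq [1 0 1 0 1 2 1 0 1 2 1 0 1 2 3 2 1 0 1 0]
  -> pairs=10 depth=3 groups=6 -> no
String 2 '(())()(()()()((())()))': depth seq [1 2 1 0 1 0 1 2 1 2 1 2 1 2 3 4 3 2 3 2 1 0]
  -> pairs=11 depth=4 groups=3 -> no
String 3 '((((((((()))))))))()': depth seq [1 2 3 4 5 6 7 8 9 8 7 6 5 4 3 2 1 0 1 0]
  -> pairs=10 depth=9 groups=2 -> yes
String 4 '()()(()(()))()()()': depth seq [1 0 1 0 1 2 1 2 3 2 1 0 1 0 1 0 1 0]
  -> pairs=9 depth=3 groups=6 -> no
String 5 '()(()(())())(())()()': depth seq [1 0 1 2 1 2 3 2 1 2 1 0 1 2 1 0 1 0 1 0]
  -> pairs=10 depth=3 groups=5 -> no

Answer: no no yes no no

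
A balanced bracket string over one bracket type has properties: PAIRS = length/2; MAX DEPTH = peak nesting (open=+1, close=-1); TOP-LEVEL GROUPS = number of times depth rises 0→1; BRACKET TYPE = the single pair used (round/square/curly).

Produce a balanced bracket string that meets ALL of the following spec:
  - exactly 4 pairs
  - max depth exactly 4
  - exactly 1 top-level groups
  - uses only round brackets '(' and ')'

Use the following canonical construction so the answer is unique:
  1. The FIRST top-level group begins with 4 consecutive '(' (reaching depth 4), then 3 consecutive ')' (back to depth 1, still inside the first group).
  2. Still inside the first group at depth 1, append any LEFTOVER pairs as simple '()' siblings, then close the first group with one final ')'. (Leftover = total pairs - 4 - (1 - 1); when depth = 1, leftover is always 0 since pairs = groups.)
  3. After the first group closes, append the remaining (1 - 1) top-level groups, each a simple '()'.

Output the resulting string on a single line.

Answer: (((())))

Derivation:
Spec: pairs=4 depth=4 groups=1
Leftover pairs = 4 - 4 - (1-1) = 0
First group: deep chain of depth 4 + 0 sibling pairs
Remaining 0 groups: simple '()' each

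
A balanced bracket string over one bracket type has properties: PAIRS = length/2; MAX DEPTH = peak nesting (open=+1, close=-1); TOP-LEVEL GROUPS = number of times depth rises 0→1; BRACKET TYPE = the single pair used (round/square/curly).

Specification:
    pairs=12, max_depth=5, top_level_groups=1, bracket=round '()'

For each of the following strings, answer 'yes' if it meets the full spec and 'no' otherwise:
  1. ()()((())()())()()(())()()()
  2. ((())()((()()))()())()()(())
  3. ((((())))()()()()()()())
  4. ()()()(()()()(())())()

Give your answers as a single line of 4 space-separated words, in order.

Answer: no no yes no

Derivation:
String 1 '()()((())()())()()(())()()()': depth seq [1 0 1 0 1 2 3 2 1 2 1 2 1 0 1 0 1 0 1 2 1 0 1 0 1 0 1 0]
  -> pairs=14 depth=3 groups=9 -> no
String 2 '((())()((()()))()())()()(())': depth seq [1 2 3 2 1 2 1 2 3 4 3 4 3 2 1 2 1 2 1 0 1 0 1 0 1 2 1 0]
  -> pairs=14 depth=4 groups=4 -> no
String 3 '((((())))()()()()()()())': depth seq [1 2 3 4 5 4 3 2 1 2 1 2 1 2 1 2 1 2 1 2 1 2 1 0]
  -> pairs=12 depth=5 groups=1 -> yes
String 4 '()()()(()()()(())())()': depth seq [1 0 1 0 1 0 1 2 1 2 1 2 1 2 3 2 1 2 1 0 1 0]
  -> pairs=11 depth=3 groups=5 -> no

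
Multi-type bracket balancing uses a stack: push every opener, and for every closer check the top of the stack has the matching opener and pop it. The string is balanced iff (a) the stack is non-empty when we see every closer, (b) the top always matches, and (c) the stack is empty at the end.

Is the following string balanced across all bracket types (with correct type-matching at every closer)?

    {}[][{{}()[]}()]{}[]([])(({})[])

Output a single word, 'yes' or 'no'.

Answer: yes

Derivation:
pos 0: push '{'; stack = {
pos 1: '}' matches '{'; pop; stack = (empty)
pos 2: push '['; stack = [
pos 3: ']' matches '['; pop; stack = (empty)
pos 4: push '['; stack = [
pos 5: push '{'; stack = [{
pos 6: push '{'; stack = [{{
pos 7: '}' matches '{'; pop; stack = [{
pos 8: push '('; stack = [{(
pos 9: ')' matches '('; pop; stack = [{
pos 10: push '['; stack = [{[
pos 11: ']' matches '['; pop; stack = [{
pos 12: '}' matches '{'; pop; stack = [
pos 13: push '('; stack = [(
pos 14: ')' matches '('; pop; stack = [
pos 15: ']' matches '['; pop; stack = (empty)
pos 16: push '{'; stack = {
pos 17: '}' matches '{'; pop; stack = (empty)
pos 18: push '['; stack = [
pos 19: ']' matches '['; pop; stack = (empty)
pos 20: push '('; stack = (
pos 21: push '['; stack = ([
pos 22: ']' matches '['; pop; stack = (
pos 23: ')' matches '('; pop; stack = (empty)
pos 24: push '('; stack = (
pos 25: push '('; stack = ((
pos 26: push '{'; stack = (({
pos 27: '}' matches '{'; pop; stack = ((
pos 28: ')' matches '('; pop; stack = (
pos 29: push '['; stack = ([
pos 30: ']' matches '['; pop; stack = (
pos 31: ')' matches '('; pop; stack = (empty)
end: stack empty → VALID
Verdict: properly nested → yes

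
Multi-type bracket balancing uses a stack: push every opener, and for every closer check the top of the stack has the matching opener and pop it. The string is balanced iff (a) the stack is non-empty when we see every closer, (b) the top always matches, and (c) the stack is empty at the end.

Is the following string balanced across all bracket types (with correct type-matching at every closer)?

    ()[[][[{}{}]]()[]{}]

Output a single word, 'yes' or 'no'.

Answer: yes

Derivation:
pos 0: push '('; stack = (
pos 1: ')' matches '('; pop; stack = (empty)
pos 2: push '['; stack = [
pos 3: push '['; stack = [[
pos 4: ']' matches '['; pop; stack = [
pos 5: push '['; stack = [[
pos 6: push '['; stack = [[[
pos 7: push '{'; stack = [[[{
pos 8: '}' matches '{'; pop; stack = [[[
pos 9: push '{'; stack = [[[{
pos 10: '}' matches '{'; pop; stack = [[[
pos 11: ']' matches '['; pop; stack = [[
pos 12: ']' matches '['; pop; stack = [
pos 13: push '('; stack = [(
pos 14: ')' matches '('; pop; stack = [
pos 15: push '['; stack = [[
pos 16: ']' matches '['; pop; stack = [
pos 17: push '{'; stack = [{
pos 18: '}' matches '{'; pop; stack = [
pos 19: ']' matches '['; pop; stack = (empty)
end: stack empty → VALID
Verdict: properly nested → yes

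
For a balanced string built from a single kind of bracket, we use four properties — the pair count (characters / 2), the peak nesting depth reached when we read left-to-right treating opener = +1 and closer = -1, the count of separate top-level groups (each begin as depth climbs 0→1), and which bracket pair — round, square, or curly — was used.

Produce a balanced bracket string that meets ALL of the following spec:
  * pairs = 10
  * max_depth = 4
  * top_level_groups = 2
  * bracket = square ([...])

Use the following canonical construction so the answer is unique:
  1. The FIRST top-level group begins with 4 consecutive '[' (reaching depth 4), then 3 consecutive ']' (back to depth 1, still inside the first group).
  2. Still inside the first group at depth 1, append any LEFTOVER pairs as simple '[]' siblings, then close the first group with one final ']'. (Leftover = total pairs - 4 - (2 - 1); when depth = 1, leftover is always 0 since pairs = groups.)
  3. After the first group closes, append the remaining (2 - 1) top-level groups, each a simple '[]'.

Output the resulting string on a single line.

Answer: [[[[]]][][][][][]][]

Derivation:
Spec: pairs=10 depth=4 groups=2
Leftover pairs = 10 - 4 - (2-1) = 5
First group: deep chain of depth 4 + 5 sibling pairs
Remaining 1 groups: simple '[]' each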